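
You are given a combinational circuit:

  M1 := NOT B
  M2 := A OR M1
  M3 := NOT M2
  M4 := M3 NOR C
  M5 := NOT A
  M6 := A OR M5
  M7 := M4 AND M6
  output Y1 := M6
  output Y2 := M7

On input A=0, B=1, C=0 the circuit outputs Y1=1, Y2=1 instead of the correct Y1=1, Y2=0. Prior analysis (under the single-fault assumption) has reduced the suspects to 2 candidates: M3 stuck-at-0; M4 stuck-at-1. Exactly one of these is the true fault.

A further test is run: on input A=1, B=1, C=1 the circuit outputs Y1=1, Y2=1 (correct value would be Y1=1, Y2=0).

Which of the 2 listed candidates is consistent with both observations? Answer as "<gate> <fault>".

Evaluate each candidate on input A=1, B=1, C=1:
  M3 stuck-at-0: M1=0, M2=1, M3=0 [stuck-at-0], M4=0, M5=0, M6=1, M7=0 → Y1=1, Y2=0 — eliminated
  M4 stuck-at-1: M1=0, M2=1, M3=0, M4=1 [stuck-at-1], M5=0, M6=1, M7=1 → Y1=1, Y2=1 — matches
Only M4 stuck-at-1 reproduces the observed Y1=1, Y2=1.

M4 stuck-at-1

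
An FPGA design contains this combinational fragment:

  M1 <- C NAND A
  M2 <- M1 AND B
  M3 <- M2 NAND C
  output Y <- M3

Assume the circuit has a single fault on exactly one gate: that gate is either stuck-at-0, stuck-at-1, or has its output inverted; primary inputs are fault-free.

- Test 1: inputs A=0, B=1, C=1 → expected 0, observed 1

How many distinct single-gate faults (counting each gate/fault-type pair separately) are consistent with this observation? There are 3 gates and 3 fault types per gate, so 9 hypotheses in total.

6

Fault-free: M1=1, M2=1, M3=0 → 0. Observed 1.
  M1 stuck-at-0: output 1 ✓
  M1 stuck-at-1: output 0 ✗
  M1 inverted output: output 1 ✓
  M2 stuck-at-0: output 1 ✓
  M2 stuck-at-1: output 0 ✗
  M2 inverted output: output 1 ✓
  M3 stuck-at-0: output 0 ✗
  M3 stuck-at-1: output 1 ✓
  M3 inverted output: output 1 ✓
Consistent faults: {M1 stuck-at-0, M1 inverted output, M2 stuck-at-0, M2 inverted output, M3 stuck-at-1, M3 inverted output} — 6 in all.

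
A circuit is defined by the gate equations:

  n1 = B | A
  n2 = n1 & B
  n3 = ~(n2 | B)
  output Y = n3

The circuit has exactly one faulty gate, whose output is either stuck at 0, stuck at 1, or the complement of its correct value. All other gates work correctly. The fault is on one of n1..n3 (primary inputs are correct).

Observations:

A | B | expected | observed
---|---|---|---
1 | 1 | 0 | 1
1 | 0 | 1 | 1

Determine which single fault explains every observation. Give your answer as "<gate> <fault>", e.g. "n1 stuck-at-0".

n3 stuck-at-1

Fault-free values for test 1 (A=1, B=1): n1=1, n2=1, n3=0, giving Y=0. Observed 1.
Test 1: faults giving observed 1 are {n3 stuck-at-1, n3 inverted output}.
Test 2 (A=1, B=0): fault-free n1=1, n2=0, n3=1 → 1; observed 1. Eliminates n3 inverted output.
Only n3 stuck-at-1 is consistent with every test.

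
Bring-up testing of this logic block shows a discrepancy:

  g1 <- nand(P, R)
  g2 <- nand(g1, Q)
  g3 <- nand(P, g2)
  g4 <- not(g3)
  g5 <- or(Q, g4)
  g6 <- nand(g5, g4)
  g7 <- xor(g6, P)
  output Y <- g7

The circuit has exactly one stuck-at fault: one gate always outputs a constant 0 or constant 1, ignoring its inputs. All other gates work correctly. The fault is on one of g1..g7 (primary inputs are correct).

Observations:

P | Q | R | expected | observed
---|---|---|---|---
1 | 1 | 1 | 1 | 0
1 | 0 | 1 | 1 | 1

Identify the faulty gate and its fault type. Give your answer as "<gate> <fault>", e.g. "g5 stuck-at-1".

g1 stuck-at-1

Fault-free values for test 1 (P=1, Q=1, R=1): g1=0, g2=1, g3=0, g4=1, g5=1, g6=0, g7=1, giving Y=1. Observed 0.
Test 1: faults giving observed 0 are {g1 stuck-at-1, g2 stuck-at-0, g3 stuck-at-1, g4 stuck-at-0, g5 stuck-at-0, g6 stuck-at-1, g7 stuck-at-0}.
Test 2 (P=1, Q=0, R=1): fault-free g1=0, g2=1, g3=0, g4=1, g5=1, g6=0, g7=1 → 1; observed 1. Eliminates g2 stuck-at-0, g3 stuck-at-1, g4 stuck-at-0, g5 stuck-at-0, g6 stuck-at-1, g7 stuck-at-0.
Only g1 stuck-at-1 is consistent with every test.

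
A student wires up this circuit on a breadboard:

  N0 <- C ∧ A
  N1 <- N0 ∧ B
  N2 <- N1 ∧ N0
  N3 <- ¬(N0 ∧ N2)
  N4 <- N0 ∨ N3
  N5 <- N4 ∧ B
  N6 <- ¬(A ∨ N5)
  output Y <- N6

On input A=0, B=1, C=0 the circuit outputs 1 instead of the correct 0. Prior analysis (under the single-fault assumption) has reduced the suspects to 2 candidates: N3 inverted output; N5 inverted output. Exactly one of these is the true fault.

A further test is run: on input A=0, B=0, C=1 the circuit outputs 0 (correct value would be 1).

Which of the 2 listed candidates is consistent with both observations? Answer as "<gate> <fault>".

N5 inverted output

Evaluate each candidate on input A=0, B=0, C=1:
  N3 inverted output: N0=0, N1=0, N2=0, N3=0 [inverted output], N4=0, N5=0, N6=1 → 1 — eliminated
  N5 inverted output: N0=0, N1=0, N2=0, N3=1, N4=1, N5=1 [inverted output], N6=0 → 0 — matches
Only N5 inverted output reproduces the observed 0.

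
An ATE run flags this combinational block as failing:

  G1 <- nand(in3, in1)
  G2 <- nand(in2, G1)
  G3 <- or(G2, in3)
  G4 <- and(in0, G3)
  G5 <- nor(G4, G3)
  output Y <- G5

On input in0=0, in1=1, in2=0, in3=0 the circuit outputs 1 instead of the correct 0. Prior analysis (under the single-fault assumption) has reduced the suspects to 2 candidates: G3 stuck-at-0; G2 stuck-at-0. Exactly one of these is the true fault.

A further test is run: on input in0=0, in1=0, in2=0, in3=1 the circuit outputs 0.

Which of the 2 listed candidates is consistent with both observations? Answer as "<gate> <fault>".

G2 stuck-at-0

Evaluate each candidate on input in0=0, in1=0, in2=0, in3=1:
  G3 stuck-at-0: G1=1, G2=1, G3=0 [stuck-at-0], G4=0, G5=1 → 1 — eliminated
  G2 stuck-at-0: G1=1, G2=0 [stuck-at-0], G3=1, G4=0, G5=0 → 0 — matches
Only G2 stuck-at-0 reproduces the observed 0.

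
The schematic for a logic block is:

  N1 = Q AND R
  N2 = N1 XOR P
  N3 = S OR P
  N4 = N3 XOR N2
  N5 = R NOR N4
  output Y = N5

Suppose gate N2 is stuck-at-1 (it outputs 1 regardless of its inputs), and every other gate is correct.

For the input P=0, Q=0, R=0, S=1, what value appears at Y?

1

Propagate with N2 forced: N1=0, N2=1 [stuck-at-1], N3=1, N4=0, N5=1.
So Y = 1. (Without the fault it would be 0.)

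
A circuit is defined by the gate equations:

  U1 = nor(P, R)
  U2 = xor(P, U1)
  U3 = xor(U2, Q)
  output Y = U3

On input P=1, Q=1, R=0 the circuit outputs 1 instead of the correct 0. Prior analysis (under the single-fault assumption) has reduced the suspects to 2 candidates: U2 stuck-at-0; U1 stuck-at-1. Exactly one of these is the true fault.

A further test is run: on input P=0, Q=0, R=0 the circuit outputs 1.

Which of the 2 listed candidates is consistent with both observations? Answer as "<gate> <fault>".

U1 stuck-at-1

Evaluate each candidate on input P=0, Q=0, R=0:
  U2 stuck-at-0: U1=1, U2=0 [stuck-at-0], U3=0 → 0 — eliminated
  U1 stuck-at-1: U1=1 [stuck-at-1], U2=1, U3=1 → 1 — matches
Only U1 stuck-at-1 reproduces the observed 1.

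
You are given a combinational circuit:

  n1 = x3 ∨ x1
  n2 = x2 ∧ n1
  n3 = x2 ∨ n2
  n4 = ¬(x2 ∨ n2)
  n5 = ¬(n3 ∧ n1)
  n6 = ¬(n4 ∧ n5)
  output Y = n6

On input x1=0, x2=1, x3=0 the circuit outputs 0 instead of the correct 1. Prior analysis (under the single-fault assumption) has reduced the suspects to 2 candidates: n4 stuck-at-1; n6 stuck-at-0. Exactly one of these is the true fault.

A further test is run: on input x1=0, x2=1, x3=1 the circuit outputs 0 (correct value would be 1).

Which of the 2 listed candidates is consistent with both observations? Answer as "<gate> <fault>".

Evaluate each candidate on input x1=0, x2=1, x3=1:
  n4 stuck-at-1: n1=1, n2=1, n3=1, n4=1 [stuck-at-1], n5=0, n6=1 → 1 — eliminated
  n6 stuck-at-0: n1=1, n2=1, n3=1, n4=0, n5=0, n6=0 [stuck-at-0] → 0 — matches
Only n6 stuck-at-0 reproduces the observed 0.

n6 stuck-at-0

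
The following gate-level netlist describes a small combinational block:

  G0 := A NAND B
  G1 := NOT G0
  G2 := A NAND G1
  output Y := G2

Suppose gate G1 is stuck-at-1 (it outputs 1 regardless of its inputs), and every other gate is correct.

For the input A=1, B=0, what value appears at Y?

0

Propagate with G1 forced: G0=1, G1=1 [stuck-at-1], G2=0.
So Y = 0. (Without the fault it would be 1.)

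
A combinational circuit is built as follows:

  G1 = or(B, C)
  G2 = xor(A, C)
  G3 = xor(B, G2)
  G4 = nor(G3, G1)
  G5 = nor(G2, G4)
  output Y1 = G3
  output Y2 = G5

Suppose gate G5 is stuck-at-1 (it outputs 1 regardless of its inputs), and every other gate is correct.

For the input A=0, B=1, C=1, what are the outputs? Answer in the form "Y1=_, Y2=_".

Y1=0, Y2=1

Propagate with G5 forced: G1=1, G2=1, G3=0, G4=0, G5=1 [stuck-at-1].
So the outputs are Y1=0, Y2=1. (Without the fault they would be Y1=0, Y2=0.)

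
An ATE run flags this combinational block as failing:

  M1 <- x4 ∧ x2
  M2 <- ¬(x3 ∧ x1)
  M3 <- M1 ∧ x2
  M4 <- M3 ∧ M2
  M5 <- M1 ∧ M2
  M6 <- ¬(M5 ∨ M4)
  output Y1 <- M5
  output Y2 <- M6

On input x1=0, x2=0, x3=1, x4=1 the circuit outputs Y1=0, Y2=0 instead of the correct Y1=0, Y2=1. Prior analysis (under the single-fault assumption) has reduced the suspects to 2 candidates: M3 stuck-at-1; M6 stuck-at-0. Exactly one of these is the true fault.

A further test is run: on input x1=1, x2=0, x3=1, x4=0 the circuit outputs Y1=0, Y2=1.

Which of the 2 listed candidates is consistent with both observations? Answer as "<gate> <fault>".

M3 stuck-at-1

Evaluate each candidate on input x1=1, x2=0, x3=1, x4=0:
  M3 stuck-at-1: M1=0, M2=0, M3=1 [stuck-at-1], M4=0, M5=0, M6=1 → Y1=0, Y2=1 — matches
  M6 stuck-at-0: M1=0, M2=0, M3=0, M4=0, M5=0, M6=0 [stuck-at-0] → Y1=0, Y2=0 — eliminated
Only M3 stuck-at-1 reproduces the observed Y1=0, Y2=1.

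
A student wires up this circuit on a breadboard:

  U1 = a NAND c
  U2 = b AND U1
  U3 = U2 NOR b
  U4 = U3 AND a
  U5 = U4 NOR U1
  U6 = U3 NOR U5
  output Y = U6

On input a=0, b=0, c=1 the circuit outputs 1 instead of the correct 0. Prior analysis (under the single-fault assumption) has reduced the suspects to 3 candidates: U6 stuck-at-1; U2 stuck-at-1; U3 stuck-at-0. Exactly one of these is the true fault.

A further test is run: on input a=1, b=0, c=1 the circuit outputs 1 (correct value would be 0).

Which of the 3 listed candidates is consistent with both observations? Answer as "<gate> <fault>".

Evaluate each candidate on input a=1, b=0, c=1:
  U6 stuck-at-1: U1=0, U2=0, U3=1, U4=1, U5=0, U6=1 [stuck-at-1] → 1 — matches
  U2 stuck-at-1: U1=0, U2=1 [stuck-at-1], U3=0, U4=0, U5=1, U6=0 → 0 — eliminated
  U3 stuck-at-0: U1=0, U2=0, U3=0 [stuck-at-0], U4=0, U5=1, U6=0 → 0 — eliminated
Only U6 stuck-at-1 reproduces the observed 1.

U6 stuck-at-1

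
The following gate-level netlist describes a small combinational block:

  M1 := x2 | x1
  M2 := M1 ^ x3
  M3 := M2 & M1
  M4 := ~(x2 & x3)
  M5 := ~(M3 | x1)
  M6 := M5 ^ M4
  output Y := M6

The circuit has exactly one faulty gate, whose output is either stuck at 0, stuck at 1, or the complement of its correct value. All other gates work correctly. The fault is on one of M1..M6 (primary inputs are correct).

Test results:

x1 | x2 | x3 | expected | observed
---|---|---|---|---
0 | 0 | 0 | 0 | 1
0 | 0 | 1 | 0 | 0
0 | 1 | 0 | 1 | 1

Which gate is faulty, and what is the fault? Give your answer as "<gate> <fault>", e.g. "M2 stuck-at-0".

M1 stuck-at-1

Fault-free values for test 1 (x1=0, x2=0, x3=0): M1=0, M2=0, M3=0, M4=1, M5=1, M6=0, giving Y=0. Observed 1.
Test 1: faults giving observed 1 are {M1 stuck-at-1, M1 inverted output, M3 stuck-at-1, M3 inverted output, M4 stuck-at-0, M4 inverted output, M5 stuck-at-0, M5 inverted output, M6 stuck-at-1, M6 inverted output}.
Test 2 (x1=0, x2=0, x3=1): fault-free M1=0, M2=1, M3=0, M4=1, M5=1, M6=0 → 0; observed 0. Eliminates M3 stuck-at-1, M3 inverted output, M4 stuck-at-0, M4 inverted output, M5 stuck-at-0, M5 inverted output, M6 stuck-at-1, M6 inverted output.
Test 3 (x1=0, x2=1, x3=0): fault-free M1=1, M2=1, M3=1, M4=1, M5=0, M6=1 → 1; observed 1. Eliminates M1 inverted output.
Only M1 stuck-at-1 is consistent with every test.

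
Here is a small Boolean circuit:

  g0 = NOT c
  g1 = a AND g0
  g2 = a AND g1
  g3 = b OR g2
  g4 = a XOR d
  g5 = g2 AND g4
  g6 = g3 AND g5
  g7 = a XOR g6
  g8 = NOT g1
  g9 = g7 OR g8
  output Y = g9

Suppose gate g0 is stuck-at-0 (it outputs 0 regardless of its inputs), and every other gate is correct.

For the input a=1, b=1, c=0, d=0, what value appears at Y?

Propagate with g0 forced: g0=0 [stuck-at-0], g1=0, g2=0, g3=1, g4=1, g5=0, g6=0, g7=1, g8=1, g9=1.
So Y = 1. (Without the fault it would be 0.)

1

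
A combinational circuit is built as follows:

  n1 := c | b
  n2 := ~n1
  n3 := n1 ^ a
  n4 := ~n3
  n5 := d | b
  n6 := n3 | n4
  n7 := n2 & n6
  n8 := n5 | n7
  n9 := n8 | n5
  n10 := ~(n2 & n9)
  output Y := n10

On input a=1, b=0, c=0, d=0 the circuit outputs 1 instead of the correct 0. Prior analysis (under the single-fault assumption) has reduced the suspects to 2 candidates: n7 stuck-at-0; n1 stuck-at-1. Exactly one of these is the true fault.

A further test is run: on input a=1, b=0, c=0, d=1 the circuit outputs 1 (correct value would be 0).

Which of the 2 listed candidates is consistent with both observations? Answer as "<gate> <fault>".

Evaluate each candidate on input a=1, b=0, c=0, d=1:
  n7 stuck-at-0: n1=0, n2=1, n3=1, n4=0, n5=1, n6=1, n7=0 [stuck-at-0], n8=1, n9=1, n10=0 → 0 — eliminated
  n1 stuck-at-1: n1=1 [stuck-at-1], n2=0, n3=0, n4=1, n5=1, n6=1, n7=0, n8=1, n9=1, n10=1 → 1 — matches
Only n1 stuck-at-1 reproduces the observed 1.

n1 stuck-at-1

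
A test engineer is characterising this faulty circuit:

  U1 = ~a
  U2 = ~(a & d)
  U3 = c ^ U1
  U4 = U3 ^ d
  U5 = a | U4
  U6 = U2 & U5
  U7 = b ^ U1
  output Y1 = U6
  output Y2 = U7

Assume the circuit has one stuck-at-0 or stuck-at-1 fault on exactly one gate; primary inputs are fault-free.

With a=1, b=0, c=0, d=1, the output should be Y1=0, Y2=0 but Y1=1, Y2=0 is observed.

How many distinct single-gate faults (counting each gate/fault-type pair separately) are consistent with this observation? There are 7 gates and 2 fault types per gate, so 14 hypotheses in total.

Fault-free: U1=0, U2=0, U3=0, U4=1, U5=1, U6=0, U7=0 → Y1=0, Y2=0. Observed Y1=1, Y2=0.
  U1 stuck-at-0: output Y1=0, Y2=0 ✗
  U1 stuck-at-1: output Y1=0, Y2=1 ✗
  U2 stuck-at-0: output Y1=0, Y2=0 ✗
  U2 stuck-at-1: output Y1=1, Y2=0 ✓
  U3 stuck-at-0: output Y1=0, Y2=0 ✗
  U3 stuck-at-1: output Y1=0, Y2=0 ✗
  U4 stuck-at-0: output Y1=0, Y2=0 ✗
  U4 stuck-at-1: output Y1=0, Y2=0 ✗
  U5 stuck-at-0: output Y1=0, Y2=0 ✗
  U5 stuck-at-1: output Y1=0, Y2=0 ✗
  U6 stuck-at-0: output Y1=0, Y2=0 ✗
  U6 stuck-at-1: output Y1=1, Y2=0 ✓
  U7 stuck-at-0: output Y1=0, Y2=0 ✗
  U7 stuck-at-1: output Y1=0, Y2=1 ✗
Consistent faults: {U2 stuck-at-1, U6 stuck-at-1} — 2 in all.

2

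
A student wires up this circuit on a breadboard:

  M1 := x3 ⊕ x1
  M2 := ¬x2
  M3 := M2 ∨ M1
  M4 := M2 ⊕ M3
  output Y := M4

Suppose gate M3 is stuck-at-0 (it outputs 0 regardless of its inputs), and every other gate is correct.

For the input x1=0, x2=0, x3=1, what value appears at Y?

Propagate with M3 forced: M1=1, M2=1, M3=0 [stuck-at-0], M4=1.
So Y = 1. (Without the fault it would be 0.)

1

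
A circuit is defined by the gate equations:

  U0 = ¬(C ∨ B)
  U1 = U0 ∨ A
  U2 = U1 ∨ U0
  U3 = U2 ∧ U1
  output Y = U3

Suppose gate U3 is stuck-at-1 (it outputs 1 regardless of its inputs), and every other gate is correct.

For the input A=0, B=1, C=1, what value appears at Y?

1

Propagate with U3 forced: U0=0, U1=0, U2=0, U3=1 [stuck-at-1].
So Y = 1. (Without the fault it would be 0.)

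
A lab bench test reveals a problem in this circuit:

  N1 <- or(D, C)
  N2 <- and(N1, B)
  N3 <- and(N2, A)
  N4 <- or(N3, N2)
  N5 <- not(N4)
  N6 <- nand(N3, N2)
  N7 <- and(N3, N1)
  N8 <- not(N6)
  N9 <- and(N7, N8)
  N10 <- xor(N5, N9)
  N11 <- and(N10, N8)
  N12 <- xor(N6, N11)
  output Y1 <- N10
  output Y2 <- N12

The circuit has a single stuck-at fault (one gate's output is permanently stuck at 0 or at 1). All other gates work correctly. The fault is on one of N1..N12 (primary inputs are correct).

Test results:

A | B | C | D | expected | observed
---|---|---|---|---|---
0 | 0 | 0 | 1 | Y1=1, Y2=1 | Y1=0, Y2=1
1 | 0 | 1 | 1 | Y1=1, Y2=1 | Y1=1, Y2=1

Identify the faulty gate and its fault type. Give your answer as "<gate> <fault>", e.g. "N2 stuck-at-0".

Fault-free values for test 1 (A=0, B=0, C=0, D=1): N1=1, N2=0, N3=0, N4=0, N5=1, N6=1, N7=0, N8=0, N9=0, N10=1, N11=0, N12=1, giving Y1=1, Y2=1. Observed Y1=0, Y2=1.
Test 1: faults giving observed Y1=0, Y2=1 are {N2 stuck-at-1, N3 stuck-at-1, N4 stuck-at-1, N5 stuck-at-0, N9 stuck-at-1, N10 stuck-at-0}.
Test 2 (A=1, B=0, C=1, D=1): fault-free N1=1, N2=0, N3=0, N4=0, N5=1, N6=1, N7=0, N8=0, N9=0, N10=1, N11=0, N12=1 → Y1=1, Y2=1; observed Y1=1, Y2=1. Eliminates N3 stuck-at-1, N4 stuck-at-1, N5 stuck-at-0, N9 stuck-at-1, N10 stuck-at-0.
Only N2 stuck-at-1 is consistent with every test.

N2 stuck-at-1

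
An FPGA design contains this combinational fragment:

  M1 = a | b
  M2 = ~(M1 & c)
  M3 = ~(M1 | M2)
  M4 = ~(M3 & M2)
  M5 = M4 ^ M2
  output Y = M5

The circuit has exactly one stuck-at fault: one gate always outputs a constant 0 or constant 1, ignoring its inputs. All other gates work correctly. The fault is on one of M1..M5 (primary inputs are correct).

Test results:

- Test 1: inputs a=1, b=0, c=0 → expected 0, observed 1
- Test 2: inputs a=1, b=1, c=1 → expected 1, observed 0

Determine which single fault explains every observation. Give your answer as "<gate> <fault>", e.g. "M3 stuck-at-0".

Fault-free values for test 1 (a=1, b=0, c=0): M1=1, M2=1, M3=0, M4=1, M5=0, giving Y=0. Observed 1.
Test 1: faults giving observed 1 are {M2 stuck-at-0, M3 stuck-at-1, M4 stuck-at-0, M5 stuck-at-1}.
Test 2 (a=1, b=1, c=1): fault-free M1=1, M2=0, M3=0, M4=1, M5=1 → 1; observed 0. Eliminates M2 stuck-at-0, M3 stuck-at-1, M5 stuck-at-1.
Only M4 stuck-at-0 is consistent with every test.

M4 stuck-at-0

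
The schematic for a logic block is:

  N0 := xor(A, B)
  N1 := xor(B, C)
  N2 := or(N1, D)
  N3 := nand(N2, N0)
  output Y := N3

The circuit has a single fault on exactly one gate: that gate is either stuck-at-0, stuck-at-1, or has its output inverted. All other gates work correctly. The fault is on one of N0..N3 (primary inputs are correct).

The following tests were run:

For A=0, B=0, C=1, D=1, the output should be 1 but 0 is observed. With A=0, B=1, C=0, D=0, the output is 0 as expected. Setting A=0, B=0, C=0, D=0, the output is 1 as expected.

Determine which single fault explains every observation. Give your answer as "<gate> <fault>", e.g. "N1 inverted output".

Fault-free values for test 1 (A=0, B=0, C=1, D=1): N0=0, N1=1, N2=1, N3=1, giving Y=1. Observed 0.
Test 1: faults giving observed 0 are {N0 stuck-at-1, N0 inverted output, N3 stuck-at-0, N3 inverted output}.
Test 2 (A=0, B=1, C=0, D=0): fault-free N0=1, N1=1, N2=1, N3=0 → 0; observed 0. Eliminates N0 inverted output, N3 inverted output.
Test 3 (A=0, B=0, C=0, D=0): fault-free N0=0, N1=0, N2=0, N3=1 → 1; observed 1. Eliminates N3 stuck-at-0.
Only N0 stuck-at-1 is consistent with every test.

N0 stuck-at-1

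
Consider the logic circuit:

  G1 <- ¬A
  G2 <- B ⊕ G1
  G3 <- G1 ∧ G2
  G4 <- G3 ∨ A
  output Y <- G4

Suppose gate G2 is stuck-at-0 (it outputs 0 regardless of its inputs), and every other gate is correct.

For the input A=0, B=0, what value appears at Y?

0

Propagate with G2 forced: G1=1, G2=0 [stuck-at-0], G3=0, G4=0.
So Y = 0. (Without the fault it would be 1.)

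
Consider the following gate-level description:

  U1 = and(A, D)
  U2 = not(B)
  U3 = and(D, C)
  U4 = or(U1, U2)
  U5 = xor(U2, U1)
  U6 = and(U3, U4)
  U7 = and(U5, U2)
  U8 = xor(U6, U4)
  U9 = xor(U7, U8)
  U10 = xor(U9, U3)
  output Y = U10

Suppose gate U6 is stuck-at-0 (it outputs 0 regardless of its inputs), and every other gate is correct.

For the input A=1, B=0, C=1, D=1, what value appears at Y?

0

Propagate with U6 forced: U1=1, U2=1, U3=1, U4=1, U5=0, U6=0 [stuck-at-0], U7=0, U8=1, U9=1, U10=0.
So Y = 0. (Without the fault it would be 1.)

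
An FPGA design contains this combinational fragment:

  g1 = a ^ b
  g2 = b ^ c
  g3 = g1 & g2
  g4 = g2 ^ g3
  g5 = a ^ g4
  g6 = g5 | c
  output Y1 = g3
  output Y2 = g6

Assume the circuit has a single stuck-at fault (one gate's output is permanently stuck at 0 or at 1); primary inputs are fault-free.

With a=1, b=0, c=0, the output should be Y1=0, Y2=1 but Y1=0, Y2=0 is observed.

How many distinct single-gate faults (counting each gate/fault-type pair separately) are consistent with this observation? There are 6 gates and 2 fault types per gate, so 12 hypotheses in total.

Fault-free: g1=1, g2=0, g3=0, g4=0, g5=1, g6=1 → Y1=0, Y2=1. Observed Y1=0, Y2=0.
  g1 stuck-at-0: output Y1=0, Y2=1 ✗
  g1 stuck-at-1: output Y1=0, Y2=1 ✗
  g2 stuck-at-0: output Y1=0, Y2=1 ✗
  g2 stuck-at-1: output Y1=1, Y2=1 ✗
  g3 stuck-at-0: output Y1=0, Y2=1 ✗
  g3 stuck-at-1: output Y1=1, Y2=0 ✗
  g4 stuck-at-0: output Y1=0, Y2=1 ✗
  g4 stuck-at-1: output Y1=0, Y2=0 ✓
  g5 stuck-at-0: output Y1=0, Y2=0 ✓
  g5 stuck-at-1: output Y1=0, Y2=1 ✗
  g6 stuck-at-0: output Y1=0, Y2=0 ✓
  g6 stuck-at-1: output Y1=0, Y2=1 ✗
Consistent faults: {g4 stuck-at-1, g5 stuck-at-0, g6 stuck-at-0} — 3 in all.

3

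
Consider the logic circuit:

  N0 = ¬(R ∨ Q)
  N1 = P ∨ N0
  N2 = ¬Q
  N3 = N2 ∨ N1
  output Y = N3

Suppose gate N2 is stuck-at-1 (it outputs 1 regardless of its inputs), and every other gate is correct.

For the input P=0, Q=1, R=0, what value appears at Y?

Propagate with N2 forced: N0=0, N1=0, N2=1 [stuck-at-1], N3=1.
So Y = 1. (Without the fault it would be 0.)

1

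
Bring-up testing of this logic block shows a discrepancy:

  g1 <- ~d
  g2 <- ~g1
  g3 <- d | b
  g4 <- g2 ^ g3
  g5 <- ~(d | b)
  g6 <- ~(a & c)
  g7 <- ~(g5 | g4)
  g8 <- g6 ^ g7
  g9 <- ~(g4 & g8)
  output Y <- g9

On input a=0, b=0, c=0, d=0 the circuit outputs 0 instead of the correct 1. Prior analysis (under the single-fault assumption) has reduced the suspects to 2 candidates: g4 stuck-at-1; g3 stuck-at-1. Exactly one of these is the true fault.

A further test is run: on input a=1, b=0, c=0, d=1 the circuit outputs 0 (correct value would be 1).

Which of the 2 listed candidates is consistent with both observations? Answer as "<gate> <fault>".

Evaluate each candidate on input a=1, b=0, c=0, d=1:
  g4 stuck-at-1: g1=0, g2=1, g3=1, g4=1 [stuck-at-1], g5=0, g6=1, g7=0, g8=1, g9=0 → 0 — matches
  g3 stuck-at-1: g1=0, g2=1, g3=1 [stuck-at-1], g4=0, g5=0, g6=1, g7=1, g8=0, g9=1 → 1 — eliminated
Only g4 stuck-at-1 reproduces the observed 0.

g4 stuck-at-1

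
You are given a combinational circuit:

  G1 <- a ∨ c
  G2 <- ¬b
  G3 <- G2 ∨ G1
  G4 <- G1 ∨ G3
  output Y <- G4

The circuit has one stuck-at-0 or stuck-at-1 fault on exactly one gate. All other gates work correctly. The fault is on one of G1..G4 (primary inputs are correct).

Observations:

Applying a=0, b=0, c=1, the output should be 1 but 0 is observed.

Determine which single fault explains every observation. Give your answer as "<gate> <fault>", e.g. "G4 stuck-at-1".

Fault-free values for test 1 (a=0, b=0, c=1): G1=1, G2=1, G3=1, G4=1, giving Y=1. Observed 0.
Test 1: faults giving observed 0 are {G4 stuck-at-0}.
Only G4 stuck-at-0 is consistent with every test.

G4 stuck-at-0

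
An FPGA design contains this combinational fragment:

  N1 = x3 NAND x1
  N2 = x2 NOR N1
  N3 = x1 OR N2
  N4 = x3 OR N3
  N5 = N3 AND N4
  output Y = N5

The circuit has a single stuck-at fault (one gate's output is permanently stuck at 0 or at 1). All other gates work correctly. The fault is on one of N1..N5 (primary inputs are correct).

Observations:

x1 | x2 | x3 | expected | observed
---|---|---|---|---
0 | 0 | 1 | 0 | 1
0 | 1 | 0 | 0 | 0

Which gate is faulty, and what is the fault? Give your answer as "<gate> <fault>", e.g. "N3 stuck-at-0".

Fault-free values for test 1 (x1=0, x2=0, x3=1): N1=1, N2=0, N3=0, N4=1, N5=0, giving Y=0. Observed 1.
Test 1: faults giving observed 1 are {N1 stuck-at-0, N2 stuck-at-1, N3 stuck-at-1, N5 stuck-at-1}.
Test 2 (x1=0, x2=1, x3=0): fault-free N1=1, N2=0, N3=0, N4=0, N5=0 → 0; observed 0. Eliminates N2 stuck-at-1, N3 stuck-at-1, N5 stuck-at-1.
Only N1 stuck-at-0 is consistent with every test.

N1 stuck-at-0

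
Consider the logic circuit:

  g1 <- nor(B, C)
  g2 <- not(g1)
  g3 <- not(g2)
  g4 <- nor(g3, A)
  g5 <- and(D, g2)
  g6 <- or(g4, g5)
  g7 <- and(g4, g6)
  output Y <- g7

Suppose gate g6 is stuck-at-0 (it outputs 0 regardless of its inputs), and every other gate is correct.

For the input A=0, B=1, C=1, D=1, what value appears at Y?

Propagate with g6 forced: g1=0, g2=1, g3=0, g4=1, g5=1, g6=0 [stuck-at-0], g7=0.
So Y = 0. (Without the fault it would be 1.)

0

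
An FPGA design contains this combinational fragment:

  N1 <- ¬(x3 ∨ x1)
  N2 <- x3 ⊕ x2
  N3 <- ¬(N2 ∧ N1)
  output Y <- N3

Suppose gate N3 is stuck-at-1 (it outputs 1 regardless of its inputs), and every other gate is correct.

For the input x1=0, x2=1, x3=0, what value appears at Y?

Propagate with N3 forced: N1=1, N2=1, N3=1 [stuck-at-1].
So Y = 1. (Without the fault it would be 0.)

1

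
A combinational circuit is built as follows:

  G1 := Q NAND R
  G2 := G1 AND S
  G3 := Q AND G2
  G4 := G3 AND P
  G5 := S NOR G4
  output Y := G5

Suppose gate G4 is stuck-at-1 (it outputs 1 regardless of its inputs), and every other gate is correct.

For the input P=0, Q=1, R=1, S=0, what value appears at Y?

0

Propagate with G4 forced: G1=0, G2=0, G3=0, G4=1 [stuck-at-1], G5=0.
So Y = 0. (Without the fault it would be 1.)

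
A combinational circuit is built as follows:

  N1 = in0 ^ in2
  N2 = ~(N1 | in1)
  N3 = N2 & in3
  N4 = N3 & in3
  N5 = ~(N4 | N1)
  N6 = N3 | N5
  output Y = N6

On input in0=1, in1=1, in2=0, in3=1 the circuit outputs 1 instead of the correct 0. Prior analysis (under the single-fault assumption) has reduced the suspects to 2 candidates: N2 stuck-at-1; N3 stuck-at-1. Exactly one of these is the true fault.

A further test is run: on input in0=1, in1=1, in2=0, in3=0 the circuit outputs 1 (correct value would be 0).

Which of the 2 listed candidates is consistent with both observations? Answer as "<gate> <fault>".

Evaluate each candidate on input in0=1, in1=1, in2=0, in3=0:
  N2 stuck-at-1: N1=1, N2=1 [stuck-at-1], N3=0, N4=0, N5=0, N6=0 → 0 — eliminated
  N3 stuck-at-1: N1=1, N2=0, N3=1 [stuck-at-1], N4=0, N5=0, N6=1 → 1 — matches
Only N3 stuck-at-1 reproduces the observed 1.

N3 stuck-at-1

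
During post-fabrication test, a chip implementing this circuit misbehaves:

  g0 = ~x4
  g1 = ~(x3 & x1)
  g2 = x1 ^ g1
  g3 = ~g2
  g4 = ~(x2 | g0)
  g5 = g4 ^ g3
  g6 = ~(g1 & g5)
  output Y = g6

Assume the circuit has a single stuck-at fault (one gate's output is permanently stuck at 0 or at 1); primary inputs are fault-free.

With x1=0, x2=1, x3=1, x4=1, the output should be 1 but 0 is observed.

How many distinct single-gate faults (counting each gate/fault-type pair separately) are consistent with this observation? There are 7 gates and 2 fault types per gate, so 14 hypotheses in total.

5

Fault-free: g0=0, g1=1, g2=1, g3=0, g4=0, g5=0, g6=1 → 1. Observed 0.
  g0 stuck-at-0: output 1 ✗
  g0 stuck-at-1: output 1 ✗
  g1 stuck-at-0: output 1 ✗
  g1 stuck-at-1: output 1 ✗
  g2 stuck-at-0: output 0 ✓
  g2 stuck-at-1: output 1 ✗
  g3 stuck-at-0: output 1 ✗
  g3 stuck-at-1: output 0 ✓
  g4 stuck-at-0: output 1 ✗
  g4 stuck-at-1: output 0 ✓
  g5 stuck-at-0: output 1 ✗
  g5 stuck-at-1: output 0 ✓
  g6 stuck-at-0: output 0 ✓
  g6 stuck-at-1: output 1 ✗
Consistent faults: {g2 stuck-at-0, g3 stuck-at-1, g4 stuck-at-1, g5 stuck-at-1, g6 stuck-at-0} — 5 in all.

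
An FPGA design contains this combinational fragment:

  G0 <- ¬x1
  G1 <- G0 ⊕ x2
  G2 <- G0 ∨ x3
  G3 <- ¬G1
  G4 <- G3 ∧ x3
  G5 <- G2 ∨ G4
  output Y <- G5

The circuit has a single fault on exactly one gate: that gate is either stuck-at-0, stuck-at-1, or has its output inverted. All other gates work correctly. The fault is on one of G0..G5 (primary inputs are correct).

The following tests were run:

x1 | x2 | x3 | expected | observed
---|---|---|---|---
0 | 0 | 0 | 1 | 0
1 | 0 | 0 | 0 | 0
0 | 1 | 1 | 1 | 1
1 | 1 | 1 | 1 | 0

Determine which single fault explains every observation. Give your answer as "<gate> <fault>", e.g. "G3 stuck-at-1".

G2 stuck-at-0

Fault-free values for test 1 (x1=0, x2=0, x3=0): G0=1, G1=1, G2=1, G3=0, G4=0, G5=1, giving Y=1. Observed 0.
Test 1: faults giving observed 0 are {G0 stuck-at-0, G0 inverted output, G2 stuck-at-0, G2 inverted output, G5 stuck-at-0, G5 inverted output}.
Test 2 (x1=1, x2=0, x3=0): fault-free G0=0, G1=0, G2=0, G3=1, G4=0, G5=0 → 0; observed 0. Eliminates G0 inverted output, G2 inverted output, G5 inverted output.
Test 3 (x1=0, x2=1, x3=1): fault-free G0=1, G1=0, G2=1, G3=1, G4=1, G5=1 → 1; observed 1. Eliminates G5 stuck-at-0.
Test 4 (x1=1, x2=1, x3=1): fault-free G0=0, G1=1, G2=1, G3=0, G4=0, G5=1 → 1; observed 0. Eliminates G0 stuck-at-0.
Only G2 stuck-at-0 is consistent with every test.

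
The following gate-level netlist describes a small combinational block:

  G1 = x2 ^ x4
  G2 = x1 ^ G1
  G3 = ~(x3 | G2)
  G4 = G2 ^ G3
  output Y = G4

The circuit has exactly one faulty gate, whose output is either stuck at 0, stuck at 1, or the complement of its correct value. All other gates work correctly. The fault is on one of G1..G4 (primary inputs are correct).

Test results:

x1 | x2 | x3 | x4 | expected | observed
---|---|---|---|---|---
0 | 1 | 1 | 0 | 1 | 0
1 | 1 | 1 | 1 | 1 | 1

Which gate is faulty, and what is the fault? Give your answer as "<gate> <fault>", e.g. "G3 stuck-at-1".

G1 stuck-at-0

Fault-free values for test 1 (x1=0, x2=1, x3=1, x4=0): G1=1, G2=1, G3=0, G4=1, giving Y=1. Observed 0.
Test 1: faults giving observed 0 are {G1 stuck-at-0, G1 inverted output, G2 stuck-at-0, G2 inverted output, G3 stuck-at-1, G3 inverted output, G4 stuck-at-0, G4 inverted output}.
Test 2 (x1=1, x2=1, x3=1, x4=1): fault-free G1=0, G2=1, G3=0, G4=1 → 1; observed 1. Eliminates G1 inverted output, G2 stuck-at-0, G2 inverted output, G3 stuck-at-1, G3 inverted output, G4 stuck-at-0, G4 inverted output.
Only G1 stuck-at-0 is consistent with every test.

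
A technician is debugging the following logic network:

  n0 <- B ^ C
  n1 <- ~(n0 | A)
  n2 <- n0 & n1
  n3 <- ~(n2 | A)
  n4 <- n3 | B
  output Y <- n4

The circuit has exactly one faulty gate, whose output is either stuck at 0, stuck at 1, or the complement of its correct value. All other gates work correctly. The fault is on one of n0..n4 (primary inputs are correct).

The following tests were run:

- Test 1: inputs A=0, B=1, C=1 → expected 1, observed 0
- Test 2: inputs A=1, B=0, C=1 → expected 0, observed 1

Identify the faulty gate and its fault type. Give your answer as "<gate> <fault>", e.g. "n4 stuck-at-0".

n4 inverted output

Fault-free values for test 1 (A=0, B=1, C=1): n0=0, n1=1, n2=0, n3=1, n4=1, giving Y=1. Observed 0.
Test 1: faults giving observed 0 are {n4 stuck-at-0, n4 inverted output}.
Test 2 (A=1, B=0, C=1): fault-free n0=1, n1=0, n2=0, n3=0, n4=0 → 0; observed 1. Eliminates n4 stuck-at-0.
Only n4 inverted output is consistent with every test.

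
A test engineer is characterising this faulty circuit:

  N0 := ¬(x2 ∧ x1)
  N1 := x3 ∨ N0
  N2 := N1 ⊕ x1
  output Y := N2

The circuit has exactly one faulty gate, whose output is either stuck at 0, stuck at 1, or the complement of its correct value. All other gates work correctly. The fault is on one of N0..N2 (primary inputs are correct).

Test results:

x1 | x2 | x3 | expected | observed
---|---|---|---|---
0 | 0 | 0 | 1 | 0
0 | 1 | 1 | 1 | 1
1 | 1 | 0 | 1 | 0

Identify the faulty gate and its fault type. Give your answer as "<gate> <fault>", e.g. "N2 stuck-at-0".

N0 inverted output

Fault-free values for test 1 (x1=0, x2=0, x3=0): N0=1, N1=1, N2=1, giving Y=1. Observed 0.
Test 1: faults giving observed 0 are {N0 stuck-at-0, N0 inverted output, N1 stuck-at-0, N1 inverted output, N2 stuck-at-0, N2 inverted output}.
Test 2 (x1=0, x2=1, x3=1): fault-free N0=1, N1=1, N2=1 → 1; observed 1. Eliminates N1 stuck-at-0, N1 inverted output, N2 stuck-at-0, N2 inverted output.
Test 3 (x1=1, x2=1, x3=0): fault-free N0=0, N1=0, N2=1 → 1; observed 0. Eliminates N0 stuck-at-0.
Only N0 inverted output is consistent with every test.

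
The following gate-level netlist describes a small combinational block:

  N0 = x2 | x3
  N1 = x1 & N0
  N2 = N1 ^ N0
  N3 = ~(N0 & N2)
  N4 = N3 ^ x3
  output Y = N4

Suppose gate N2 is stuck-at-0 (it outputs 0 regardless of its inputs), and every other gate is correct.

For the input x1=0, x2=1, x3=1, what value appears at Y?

0

Propagate with N2 forced: N0=1, N1=0, N2=0 [stuck-at-0], N3=1, N4=0.
So Y = 0. (Without the fault it would be 1.)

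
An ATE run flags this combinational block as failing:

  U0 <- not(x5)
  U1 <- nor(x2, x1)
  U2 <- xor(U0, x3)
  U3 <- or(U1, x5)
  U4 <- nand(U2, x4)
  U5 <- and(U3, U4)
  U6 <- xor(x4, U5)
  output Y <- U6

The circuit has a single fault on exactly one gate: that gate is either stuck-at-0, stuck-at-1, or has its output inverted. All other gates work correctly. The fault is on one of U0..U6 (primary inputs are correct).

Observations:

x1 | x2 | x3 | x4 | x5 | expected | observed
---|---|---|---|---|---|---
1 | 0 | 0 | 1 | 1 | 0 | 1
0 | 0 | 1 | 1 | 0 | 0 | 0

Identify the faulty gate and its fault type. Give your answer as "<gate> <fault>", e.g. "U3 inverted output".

Fault-free values for test 1 (x1=1, x2=0, x3=0, x4=1, x5=1): U0=0, U1=0, U2=0, U3=1, U4=1, U5=1, U6=0, giving Y=0. Observed 1.
Test 1: faults giving observed 1 are {U0 stuck-at-1, U0 inverted output, U2 stuck-at-1, U2 inverted output, U3 stuck-at-0, U3 inverted output, U4 stuck-at-0, U4 inverted output, U5 stuck-at-0, U5 inverted output, U6 stuck-at-1, U6 inverted output}.
Test 2 (x1=0, x2=0, x3=1, x4=1, x5=0): fault-free U0=1, U1=1, U2=0, U3=1, U4=1, U5=1, U6=0 → 0; observed 0. Eliminates U0 inverted output, U2 stuck-at-1, U2 inverted output, U3 stuck-at-0, U3 inverted output, U4 stuck-at-0, U4 inverted output, U5 stuck-at-0, U5 inverted output, U6 stuck-at-1, U6 inverted output.
Only U0 stuck-at-1 is consistent with every test.

U0 stuck-at-1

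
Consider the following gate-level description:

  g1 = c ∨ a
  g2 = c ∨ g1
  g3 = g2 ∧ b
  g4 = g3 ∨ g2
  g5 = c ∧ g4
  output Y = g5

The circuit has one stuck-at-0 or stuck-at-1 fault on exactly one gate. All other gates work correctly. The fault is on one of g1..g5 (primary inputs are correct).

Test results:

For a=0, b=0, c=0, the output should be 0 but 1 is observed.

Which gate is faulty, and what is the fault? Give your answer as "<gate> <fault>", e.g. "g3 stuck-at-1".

Fault-free values for test 1 (a=0, b=0, c=0): g1=0, g2=0, g3=0, g4=0, g5=0, giving Y=0. Observed 1.
Test 1: faults giving observed 1 are {g5 stuck-at-1}.
Only g5 stuck-at-1 is consistent with every test.

g5 stuck-at-1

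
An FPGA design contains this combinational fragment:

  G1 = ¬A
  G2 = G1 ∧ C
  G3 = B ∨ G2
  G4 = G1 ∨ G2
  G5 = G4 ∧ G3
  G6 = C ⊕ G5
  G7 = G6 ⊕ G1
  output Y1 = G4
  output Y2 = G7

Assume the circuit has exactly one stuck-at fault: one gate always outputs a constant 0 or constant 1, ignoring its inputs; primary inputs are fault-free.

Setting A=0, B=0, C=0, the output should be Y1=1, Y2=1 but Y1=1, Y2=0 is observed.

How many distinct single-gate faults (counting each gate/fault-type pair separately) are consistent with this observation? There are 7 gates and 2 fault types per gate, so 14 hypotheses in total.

Fault-free: G1=1, G2=0, G3=0, G4=1, G5=0, G6=0, G7=1 → Y1=1, Y2=1. Observed Y1=1, Y2=0.
  G1 stuck-at-0: output Y1=0, Y2=0 ✗
  G1 stuck-at-1: output Y1=1, Y2=1 ✗
  G2 stuck-at-0: output Y1=1, Y2=1 ✗
  G2 stuck-at-1: output Y1=1, Y2=0 ✓
  G3 stuck-at-0: output Y1=1, Y2=1 ✗
  G3 stuck-at-1: output Y1=1, Y2=0 ✓
  G4 stuck-at-0: output Y1=0, Y2=1 ✗
  G4 stuck-at-1: output Y1=1, Y2=1 ✗
  G5 stuck-at-0: output Y1=1, Y2=1 ✗
  G5 stuck-at-1: output Y1=1, Y2=0 ✓
  G6 stuck-at-0: output Y1=1, Y2=1 ✗
  G6 stuck-at-1: output Y1=1, Y2=0 ✓
  G7 stuck-at-0: output Y1=1, Y2=0 ✓
  G7 stuck-at-1: output Y1=1, Y2=1 ✗
Consistent faults: {G2 stuck-at-1, G3 stuck-at-1, G5 stuck-at-1, G6 stuck-at-1, G7 stuck-at-0} — 5 in all.

5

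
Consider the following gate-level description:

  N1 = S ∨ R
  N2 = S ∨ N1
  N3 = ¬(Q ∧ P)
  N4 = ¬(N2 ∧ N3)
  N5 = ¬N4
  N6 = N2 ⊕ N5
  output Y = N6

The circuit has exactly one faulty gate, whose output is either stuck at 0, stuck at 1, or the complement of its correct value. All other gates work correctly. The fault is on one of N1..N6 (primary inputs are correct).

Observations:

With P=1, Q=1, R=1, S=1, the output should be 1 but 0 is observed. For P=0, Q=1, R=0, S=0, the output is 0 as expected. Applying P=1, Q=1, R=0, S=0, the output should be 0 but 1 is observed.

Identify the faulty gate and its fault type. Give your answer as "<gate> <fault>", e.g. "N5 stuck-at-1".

Fault-free values for test 1 (P=1, Q=1, R=1, S=1): N1=1, N2=1, N3=0, N4=1, N5=0, N6=1, giving Y=1. Observed 0.
Test 1: faults giving observed 0 are {N2 stuck-at-0, N2 inverted output, N3 stuck-at-1, N3 inverted output, N4 stuck-at-0, N4 inverted output, N5 stuck-at-1, N5 inverted output, N6 stuck-at-0, N6 inverted output}.
Test 2 (P=0, Q=1, R=0, S=0): fault-free N1=0, N2=0, N3=1, N4=1, N5=0, N6=0 → 0; observed 0. Eliminates N4 stuck-at-0, N4 inverted output, N5 stuck-at-1, N5 inverted output, N6 inverted output.
Test 3 (P=1, Q=1, R=0, S=0): fault-free N1=0, N2=0, N3=0, N4=1, N5=0, N6=0 → 0; observed 1. Eliminates N2 stuck-at-0, N3 stuck-at-1, N3 inverted output, N6 stuck-at-0.
Only N2 inverted output is consistent with every test.

N2 inverted output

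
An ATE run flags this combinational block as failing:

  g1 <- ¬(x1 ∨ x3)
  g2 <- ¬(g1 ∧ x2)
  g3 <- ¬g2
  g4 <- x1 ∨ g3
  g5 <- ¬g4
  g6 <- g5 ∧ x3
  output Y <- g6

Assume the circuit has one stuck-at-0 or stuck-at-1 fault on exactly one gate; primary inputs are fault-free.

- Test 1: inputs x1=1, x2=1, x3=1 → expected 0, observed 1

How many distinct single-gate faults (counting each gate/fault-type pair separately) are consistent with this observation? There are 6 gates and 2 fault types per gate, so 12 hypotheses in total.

Fault-free: g1=0, g2=1, g3=0, g4=1, g5=0, g6=0 → 0. Observed 1.
  g1 stuck-at-0: output 0 ✗
  g1 stuck-at-1: output 0 ✗
  g2 stuck-at-0: output 0 ✗
  g2 stuck-at-1: output 0 ✗
  g3 stuck-at-0: output 0 ✗
  g3 stuck-at-1: output 0 ✗
  g4 stuck-at-0: output 1 ✓
  g4 stuck-at-1: output 0 ✗
  g5 stuck-at-0: output 0 ✗
  g5 stuck-at-1: output 1 ✓
  g6 stuck-at-0: output 0 ✗
  g6 stuck-at-1: output 1 ✓
Consistent faults: {g4 stuck-at-0, g5 stuck-at-1, g6 stuck-at-1} — 3 in all.

3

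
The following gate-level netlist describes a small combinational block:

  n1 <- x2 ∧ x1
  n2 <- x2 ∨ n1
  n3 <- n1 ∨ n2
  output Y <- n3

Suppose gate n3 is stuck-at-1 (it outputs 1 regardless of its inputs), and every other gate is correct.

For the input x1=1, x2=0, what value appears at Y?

Propagate with n3 forced: n1=0, n2=0, n3=1 [stuck-at-1].
So Y = 1. (Without the fault it would be 0.)

1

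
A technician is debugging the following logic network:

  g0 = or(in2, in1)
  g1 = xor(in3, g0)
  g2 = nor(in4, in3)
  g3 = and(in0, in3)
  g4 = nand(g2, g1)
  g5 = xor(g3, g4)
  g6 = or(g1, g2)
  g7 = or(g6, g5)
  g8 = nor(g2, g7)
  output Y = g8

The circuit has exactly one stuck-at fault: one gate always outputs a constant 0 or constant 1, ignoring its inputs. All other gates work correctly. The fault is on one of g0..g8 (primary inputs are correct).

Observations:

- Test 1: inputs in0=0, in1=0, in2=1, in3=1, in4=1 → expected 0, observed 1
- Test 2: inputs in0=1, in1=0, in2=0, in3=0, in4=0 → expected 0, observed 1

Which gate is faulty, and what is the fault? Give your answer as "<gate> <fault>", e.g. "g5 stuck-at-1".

Fault-free values for test 1 (in0=0, in1=0, in2=1, in3=1, in4=1): g0=1, g1=0, g2=0, g3=0, g4=1, g5=1, g6=0, g7=1, g8=0, giving Y=0. Observed 1.
Test 1: faults giving observed 1 are {g3 stuck-at-1, g4 stuck-at-0, g5 stuck-at-0, g7 stuck-at-0, g8 stuck-at-1}.
Test 2 (in0=1, in1=0, in2=0, in3=0, in4=0): fault-free g0=0, g1=0, g2=1, g3=0, g4=1, g5=1, g6=1, g7=1, g8=0 → 0; observed 1. Eliminates g3 stuck-at-1, g4 stuck-at-0, g5 stuck-at-0, g7 stuck-at-0.
Only g8 stuck-at-1 is consistent with every test.

g8 stuck-at-1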